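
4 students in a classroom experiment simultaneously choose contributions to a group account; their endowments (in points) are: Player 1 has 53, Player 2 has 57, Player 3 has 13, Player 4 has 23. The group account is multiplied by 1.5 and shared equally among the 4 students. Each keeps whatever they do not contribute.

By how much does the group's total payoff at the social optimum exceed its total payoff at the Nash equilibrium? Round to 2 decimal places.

73.00 points

The private return per contributed unit is 1.5/4 = 0.3750 < 1 for every player regardless of endowment, so the Nash equilibrium is zero contribution and the group total is Σ E_j = 53 + 57 + 13 + 23 = 146.
Each contributed unit returns 1.500 to the group, so the social optimum is full contribution by everyone: group total = 1.500 × 146 = 219.00.
Efficiency loss = (1.500 − 1) × 146 = 73.00.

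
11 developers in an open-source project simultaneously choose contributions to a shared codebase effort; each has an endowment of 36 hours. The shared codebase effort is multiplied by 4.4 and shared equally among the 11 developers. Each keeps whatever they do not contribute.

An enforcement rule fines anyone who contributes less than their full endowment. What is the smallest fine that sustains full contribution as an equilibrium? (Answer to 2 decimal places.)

Given the others contribute fully, the best deviation is to contribute 0 (any partial contribution still incurs the fine and gives up units whose private return 0.4000 is below 1).
Deviating from 36 to 0 saves 36 hours but forfeits the deviator's share of the drop in the shared codebase effort: 4.4/11 × 36 = 14.40.
So the deviation gain is 36 − 14.40 = 21.60, and the fine must be at least 21.60 hours to wipe it out.

21.60 hours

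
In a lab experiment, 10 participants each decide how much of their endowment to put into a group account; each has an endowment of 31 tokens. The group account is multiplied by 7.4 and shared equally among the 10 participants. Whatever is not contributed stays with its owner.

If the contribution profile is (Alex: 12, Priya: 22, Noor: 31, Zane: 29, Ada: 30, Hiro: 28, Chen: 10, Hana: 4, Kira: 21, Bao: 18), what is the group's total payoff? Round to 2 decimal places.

Total contributed: 12 + 22 + 31 + 29 + 30 + 28 + 10 + 4 + 21 + 18 = 205; total kept: 10 × 31 − 205 = 105.
The group account pays out 7.4 × 205 = 1517.00 in aggregate.
Group total = 105 + 1517.00 = 1622.00.

1622.00 tokens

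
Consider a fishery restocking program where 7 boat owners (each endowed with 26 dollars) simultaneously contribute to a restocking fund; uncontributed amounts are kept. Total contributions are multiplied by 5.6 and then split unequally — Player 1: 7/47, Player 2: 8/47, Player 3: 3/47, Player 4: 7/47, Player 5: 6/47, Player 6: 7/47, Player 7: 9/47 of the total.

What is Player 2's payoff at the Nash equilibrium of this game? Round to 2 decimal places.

Player j's private return per contributed unit is 5.6 × (j's share). Contributing is weakly dominant for j when that share is at least 1/5.6 = 0.1786, and contributing 0 is dominant otherwise.
Player 7 alone (share 9/47) is above the threshold, contributing 26; the remaining 6 contribute 0. Total contributed: 26.
Player 2 keeps 26 and receives 5.6 × 26 × 8/47 = 24.78 from the restocking fund, for a payoff of 50.78.

50.78 dollars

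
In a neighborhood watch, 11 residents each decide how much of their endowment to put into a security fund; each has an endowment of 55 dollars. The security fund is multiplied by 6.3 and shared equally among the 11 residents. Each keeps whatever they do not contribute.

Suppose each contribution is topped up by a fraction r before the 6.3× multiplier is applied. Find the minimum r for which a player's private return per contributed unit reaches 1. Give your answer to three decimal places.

0.746

With matching at rate r, one contributed unit becomes (1 + r) in the security fund and returns 6.3 × (1 + r) / 11 to the contributor.
Setting this equal to 1: 1 + r = 11/6.3 = 1.7460.
So the minimum matching rate is r = 1.7460 − 1 = 0.746.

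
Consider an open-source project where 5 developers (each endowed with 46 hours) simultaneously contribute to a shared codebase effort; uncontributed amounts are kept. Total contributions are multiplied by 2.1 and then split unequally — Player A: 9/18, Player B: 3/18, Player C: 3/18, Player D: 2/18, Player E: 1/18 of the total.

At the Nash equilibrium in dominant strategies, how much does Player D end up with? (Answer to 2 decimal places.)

56.73 hours

For player j, contributing a unit is worthwhile iff 2.1 × (j's share) ≥ 1, i.e. iff j's share is at least 0.4762.
Player A alone (share 9/18) is above the threshold, contributing 46; the remaining 4 contribute 0. Total contributed: 46.
Player D keeps 46 and receives 2.1 × 46 × 2/18 = 10.73 from the shared codebase effort, for a payoff of 56.73.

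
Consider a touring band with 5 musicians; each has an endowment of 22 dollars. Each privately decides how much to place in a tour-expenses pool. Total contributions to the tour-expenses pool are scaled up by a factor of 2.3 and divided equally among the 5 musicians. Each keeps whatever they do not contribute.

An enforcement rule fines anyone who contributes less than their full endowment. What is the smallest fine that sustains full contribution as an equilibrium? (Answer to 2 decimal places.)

Given the others contribute fully, the best deviation is to contribute 0 (any partial contribution still incurs the fine and gives up units whose private return 0.4600 is below 1).
Deviating from 22 to 0 saves 22 dollars but forfeits the deviator's share of the drop in the tour-expenses pool: 2.3/5 × 22 = 10.12.
So the deviation gain is 22 − 10.12 = 11.88, and the fine must be at least 11.88 dollars to wipe it out.

11.88 dollars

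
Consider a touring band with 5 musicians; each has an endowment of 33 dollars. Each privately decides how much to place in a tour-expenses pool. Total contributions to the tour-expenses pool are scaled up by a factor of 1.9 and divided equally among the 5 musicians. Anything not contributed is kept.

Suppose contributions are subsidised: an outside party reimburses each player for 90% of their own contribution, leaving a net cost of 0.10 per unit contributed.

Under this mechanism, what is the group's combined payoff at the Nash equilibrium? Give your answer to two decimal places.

462.00 dollars

Under the mechanism each unit contributed yields (1.9/5) / 0.10 = 3.8000 back to its contributor per unit of net cost, which exceeds 1, making full contribution the dominant choice for everyone.
So the Nash equilibrium is full contribution by all 5; the group earns 5 × (33 × 0.90 + 1.9 × 33) = 462.00.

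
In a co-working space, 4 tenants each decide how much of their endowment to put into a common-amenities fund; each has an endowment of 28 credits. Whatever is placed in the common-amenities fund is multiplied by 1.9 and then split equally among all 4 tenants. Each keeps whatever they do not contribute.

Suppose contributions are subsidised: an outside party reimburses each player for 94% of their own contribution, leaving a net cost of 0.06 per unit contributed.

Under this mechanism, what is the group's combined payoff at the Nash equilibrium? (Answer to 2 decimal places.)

The effective private return per unit is now (1.9/4) / 0.06 = 7.9167 > 1, so every player's dominant strategy flips to full contribution.
At the Nash equilibrium everyone contributes 28. Group total payoff = 4 × (28 × 0.94 + 1.9 × 28) = 318.08.

318.08 credits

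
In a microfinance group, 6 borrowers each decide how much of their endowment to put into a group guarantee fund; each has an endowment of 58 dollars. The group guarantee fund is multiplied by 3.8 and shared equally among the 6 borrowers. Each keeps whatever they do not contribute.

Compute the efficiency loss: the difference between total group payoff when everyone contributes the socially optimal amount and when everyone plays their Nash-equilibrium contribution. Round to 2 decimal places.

974.40 dollars

Each contributed unit returns 3.8/6 = 0.6333 to its contributor — below 1 — so contributing 0 is dominant for every player. At the Nash equilibrium everyone keeps their 58, and the group total is 6 × 58 = 348.
Each contributed unit returns 3.800 to the group as a whole (0.6333 to each of 6 players), which exceeds 1, so the social optimum is full contribution: group total = 3.800 × 348 = 1322.40.
Efficiency loss = 1322.40 − 348 = 974.40.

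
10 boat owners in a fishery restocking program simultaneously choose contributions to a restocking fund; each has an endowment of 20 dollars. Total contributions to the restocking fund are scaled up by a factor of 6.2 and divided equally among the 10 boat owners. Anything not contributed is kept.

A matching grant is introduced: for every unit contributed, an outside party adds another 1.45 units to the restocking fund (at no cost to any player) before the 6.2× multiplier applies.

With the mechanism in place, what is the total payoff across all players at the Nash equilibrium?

Under the mechanism each unit contributed yields 6.2 × 2.45 / 10 = 1.5190 back to its contributor per unit of net cost, which exceeds 1, making full contribution the dominant choice for everyone.
So the Nash equilibrium is full contribution by all 10; the group earns 6.2 × 2.45 × 200 = 3038.00.

3038.00 dollars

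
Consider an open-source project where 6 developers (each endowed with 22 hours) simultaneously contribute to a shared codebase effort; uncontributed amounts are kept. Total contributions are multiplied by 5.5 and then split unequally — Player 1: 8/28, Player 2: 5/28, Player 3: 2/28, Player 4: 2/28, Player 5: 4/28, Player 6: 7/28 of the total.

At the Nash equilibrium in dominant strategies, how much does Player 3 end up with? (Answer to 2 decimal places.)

Each unit j contributes comes back to j as 5.5 × (j's share), so j prefers to contribute only if that share exceeds 1/5.5 = 0.1818; otherwise keeping the unit dominates.
Player 1 and Player 6 clear that bar, contributing 22 each; the remaining 4 contribute 0. Total contributed: 44.
Player 3 keeps 22 and receives 5.5 × 44 × 2/28 = 17.29 from the shared codebase effort, for a payoff of 39.29.

39.29 hours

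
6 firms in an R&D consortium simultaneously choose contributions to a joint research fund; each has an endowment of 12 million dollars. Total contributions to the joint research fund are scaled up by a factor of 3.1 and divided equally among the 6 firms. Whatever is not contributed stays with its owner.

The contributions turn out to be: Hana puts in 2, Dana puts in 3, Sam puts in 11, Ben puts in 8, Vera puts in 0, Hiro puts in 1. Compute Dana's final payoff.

Total contributed: 2 + 3 + 11 + 8 + 0 + 1 = 25.
Each receives 3.1 × 25 / 6 = 12.92 from the joint research fund.
Dana keeps 12 − 3 = 9, so Dana's payoff is 9 + 12.92 = 21.92.

21.92 million dollars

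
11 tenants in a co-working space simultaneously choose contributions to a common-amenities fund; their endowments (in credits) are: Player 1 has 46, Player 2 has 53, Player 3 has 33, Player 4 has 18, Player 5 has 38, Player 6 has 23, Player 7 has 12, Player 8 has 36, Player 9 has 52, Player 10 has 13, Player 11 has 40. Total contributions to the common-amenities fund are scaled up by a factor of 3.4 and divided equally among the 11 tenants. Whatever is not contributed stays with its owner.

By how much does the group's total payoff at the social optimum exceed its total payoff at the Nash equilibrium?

The private return per contributed unit is 3.4/11 = 0.3091 < 1 for every player regardless of endowment, so the Nash equilibrium is zero contribution and the group total is Σ E_j = 46 + 53 + 33 + 18 + 38 + 23 + 12 + 36 + 52 + 13 + 40 = 364.
Each contributed unit returns 3.400 to the group, so the social optimum is full contribution by everyone: group total = 3.400 × 364 = 1237.60.
Efficiency loss = (3.400 − 1) × 364 = 873.60.

873.60 credits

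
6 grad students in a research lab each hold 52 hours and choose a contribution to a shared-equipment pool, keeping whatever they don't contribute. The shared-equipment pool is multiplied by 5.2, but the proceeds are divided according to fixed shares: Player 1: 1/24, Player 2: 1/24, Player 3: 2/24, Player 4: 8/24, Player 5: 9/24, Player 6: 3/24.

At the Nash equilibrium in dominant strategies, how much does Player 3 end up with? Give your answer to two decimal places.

Each unit j contributes comes back to j as 5.2 × (j's share), so j prefers to contribute only if that share exceeds 1/5.2 = 0.1923; otherwise keeping the unit dominates.
The shares above 0.1923 belong to Player 4 and Player 5, contributing 52 each; the remaining 4 contribute 0. Total contributed: 104.
Player 3 keeps 52 and receives 5.2 × 104 × 2/24 = 45.07 from the shared-equipment pool, for a payoff of 97.07.

97.07 hours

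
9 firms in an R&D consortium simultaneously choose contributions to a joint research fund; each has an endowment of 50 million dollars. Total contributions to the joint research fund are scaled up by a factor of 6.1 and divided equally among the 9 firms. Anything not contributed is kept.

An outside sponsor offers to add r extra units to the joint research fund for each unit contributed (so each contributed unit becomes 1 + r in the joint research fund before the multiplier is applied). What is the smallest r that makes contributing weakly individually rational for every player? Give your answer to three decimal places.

With matching at rate r, one contributed unit becomes (1 + r) in the joint research fund and returns 6.1 × (1 + r) / 9 to the contributor.
Setting this equal to 1: 1 + r = 9/6.1 = 1.4754.
So the minimum matching rate is r = 1.4754 − 1 = 0.475.

0.475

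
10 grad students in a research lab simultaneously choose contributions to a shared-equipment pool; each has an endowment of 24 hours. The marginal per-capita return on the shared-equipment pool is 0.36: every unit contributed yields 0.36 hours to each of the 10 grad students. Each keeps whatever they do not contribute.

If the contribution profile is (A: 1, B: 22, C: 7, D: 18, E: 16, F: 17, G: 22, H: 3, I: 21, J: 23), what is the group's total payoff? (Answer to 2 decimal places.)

Total contributed: 1 + 22 + 7 + 18 + 16 + 17 + 22 + 3 + 21 + 23 = 150; total kept: 10 × 24 − 150 = 90.
The shared-equipment pool pays out 0.36 × 10 × 150 = 540.00 in aggregate.
Group total = 90 + 540.00 = 630.00.

630.00 hours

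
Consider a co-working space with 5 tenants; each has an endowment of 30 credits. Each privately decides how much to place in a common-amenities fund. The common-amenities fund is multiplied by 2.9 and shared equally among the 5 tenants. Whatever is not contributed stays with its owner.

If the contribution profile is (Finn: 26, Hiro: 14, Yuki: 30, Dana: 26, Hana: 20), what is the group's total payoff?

Total contributed: 26 + 14 + 30 + 26 + 20 = 116; total kept: 5 × 30 − 116 = 34.
The common-amenities fund pays out 2.9 × 116 = 336.40 in aggregate.
Group total = 34 + 336.40 = 370.40.

370.40 credits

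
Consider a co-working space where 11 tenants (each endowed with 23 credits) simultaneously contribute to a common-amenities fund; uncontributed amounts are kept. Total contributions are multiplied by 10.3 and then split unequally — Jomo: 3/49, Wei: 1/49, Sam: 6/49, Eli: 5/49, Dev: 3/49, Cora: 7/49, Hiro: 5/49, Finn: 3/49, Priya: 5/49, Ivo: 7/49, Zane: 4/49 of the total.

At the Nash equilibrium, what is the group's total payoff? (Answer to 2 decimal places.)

For player j, contributing a unit is worthwhile iff 10.3 × (j's share) ≥ 1, i.e. iff j's share is at least 0.0971.
Sam, Eli, Cora, Hiro, Priya and Ivo are above the threshold, contributing 23 each; the remaining 5 contribute 0. Total contributed: 138.
The common-amenities fund pays out 10.3 × 138 = 1421.40 in total (split across the unequal shares, but the aggregate is all that matters for the group sum).
The 5 free-riders keep 23 each, adding 115. Group total = 115 + 1421.40 = 1536.40.

1536.40 credits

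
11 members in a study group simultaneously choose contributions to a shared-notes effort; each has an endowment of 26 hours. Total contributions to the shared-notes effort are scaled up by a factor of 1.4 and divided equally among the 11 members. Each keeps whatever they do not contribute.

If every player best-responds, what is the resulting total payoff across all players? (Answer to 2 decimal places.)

286.00 hours

Each contributed unit returns 1.4/11 = 0.1273 to its contributor — below 1 — so contributing 0 is dominant for every player. At the Nash equilibrium everyone keeps their 26, and the group total is 11 × 26 = 286.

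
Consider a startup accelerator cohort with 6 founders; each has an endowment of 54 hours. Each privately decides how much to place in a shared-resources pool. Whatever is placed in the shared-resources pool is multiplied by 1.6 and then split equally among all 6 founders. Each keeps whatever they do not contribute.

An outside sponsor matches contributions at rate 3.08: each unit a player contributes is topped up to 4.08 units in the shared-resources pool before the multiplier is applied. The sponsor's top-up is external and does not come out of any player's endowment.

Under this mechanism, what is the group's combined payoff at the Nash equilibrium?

2115.07 hours

With the mechanism, a contributed unit returns 1.6 × 4.08 / 6 = 1.0880 per unit of net cost to the contributor — now above 1 — so contributing fully is weakly dominant for every player.
So the Nash equilibrium is full contribution by all 6; the group earns 1.6 × 4.08 × 324 = 2115.07.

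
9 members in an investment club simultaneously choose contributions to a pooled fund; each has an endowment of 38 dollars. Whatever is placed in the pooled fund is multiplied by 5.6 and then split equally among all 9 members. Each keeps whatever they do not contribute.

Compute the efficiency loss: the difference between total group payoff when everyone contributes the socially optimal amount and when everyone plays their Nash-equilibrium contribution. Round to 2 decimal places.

Each contributed unit returns 5.6/9 = 0.6222 to its contributor — below 1 — so contributing 0 is dominant for every player. At the Nash equilibrium everyone keeps their 38, and the group total is 9 × 38 = 342.
Each contributed unit returns 5.600 to the group as a whole (0.6222 to each of 9 players), which exceeds 1, so the social optimum is full contribution: group total = 5.600 × 342 = 1915.20.
Efficiency loss = 1915.20 − 342 = 1573.20.

1573.20 dollars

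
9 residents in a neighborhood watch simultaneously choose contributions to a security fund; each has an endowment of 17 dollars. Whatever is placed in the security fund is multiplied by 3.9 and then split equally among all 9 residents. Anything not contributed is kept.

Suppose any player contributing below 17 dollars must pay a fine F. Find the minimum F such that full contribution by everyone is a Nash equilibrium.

Given the others contribute fully, the best deviation is to contribute 0 (any partial contribution still incurs the fine and gives up units whose private return 0.4333 is below 1).
Deviating from 17 to 0 saves 17 dollars but forfeits the deviator's share of the drop in the security fund: 3.9/9 × 17 = 7.37.
So the deviation gain is 17 − 7.37 = 9.63, and the fine must be at least 9.63 dollars to wipe it out.

9.63 dollars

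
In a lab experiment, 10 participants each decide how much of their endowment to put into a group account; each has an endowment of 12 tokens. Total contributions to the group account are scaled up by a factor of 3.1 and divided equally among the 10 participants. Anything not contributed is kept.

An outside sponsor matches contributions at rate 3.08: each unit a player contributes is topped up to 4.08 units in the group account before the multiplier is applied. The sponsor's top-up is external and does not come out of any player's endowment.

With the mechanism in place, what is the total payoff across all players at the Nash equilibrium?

The effective private return per unit is now 3.1 × 4.08 / 10 = 1.2648 > 1, so every player's dominant strategy flips to full contribution.
At the Nash equilibrium everyone contributes 12. Group total payoff = 3.1 × 4.08 × 120 = 1517.76.

1517.76 tokens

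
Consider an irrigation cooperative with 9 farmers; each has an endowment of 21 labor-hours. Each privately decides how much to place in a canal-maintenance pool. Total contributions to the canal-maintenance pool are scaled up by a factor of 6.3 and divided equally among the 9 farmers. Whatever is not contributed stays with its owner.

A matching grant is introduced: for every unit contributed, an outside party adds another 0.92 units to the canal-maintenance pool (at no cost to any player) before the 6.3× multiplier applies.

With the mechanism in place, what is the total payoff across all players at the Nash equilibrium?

With the mechanism, a contributed unit returns 6.3 × 1.92 / 9 = 1.3440 per unit of net cost to the contributor — now above 1 — so contributing fully is weakly dominant for every player.
At the Nash equilibrium everyone contributes 21. Group total payoff = 6.3 × 1.92 × 189 = 2286.14.

2286.14 labor-hours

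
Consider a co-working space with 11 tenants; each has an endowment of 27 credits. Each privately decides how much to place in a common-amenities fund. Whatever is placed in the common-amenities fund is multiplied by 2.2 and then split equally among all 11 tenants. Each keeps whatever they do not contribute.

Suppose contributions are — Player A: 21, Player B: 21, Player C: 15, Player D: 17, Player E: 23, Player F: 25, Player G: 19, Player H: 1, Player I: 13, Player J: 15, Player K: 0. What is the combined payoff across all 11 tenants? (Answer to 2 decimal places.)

Total contributed: 21 + 21 + 15 + 17 + 23 + 25 + 19 + 1 + 13 + 15 + 0 = 170; total kept: 11 × 27 − 170 = 127.
The common-amenities fund pays out 2.2 × 170 = 374.00 in aggregate.
Group total = 127 + 374.00 = 501.00.

501.00 credits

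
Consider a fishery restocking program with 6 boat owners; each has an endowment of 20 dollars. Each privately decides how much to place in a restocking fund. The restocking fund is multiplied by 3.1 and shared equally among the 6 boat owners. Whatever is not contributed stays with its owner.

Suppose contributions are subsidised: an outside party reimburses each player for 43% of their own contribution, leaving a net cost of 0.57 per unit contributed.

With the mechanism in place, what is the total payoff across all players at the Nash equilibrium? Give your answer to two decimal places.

Even with the mechanism, each unit contributed returns only (3.1/6) / 0.57 = 0.9064 per unit of net cost, so contributing nothing is still dominant.
At the Nash equilibrium no one contributes; group total payoff = 6 × 20 = 120.

120.00 dollars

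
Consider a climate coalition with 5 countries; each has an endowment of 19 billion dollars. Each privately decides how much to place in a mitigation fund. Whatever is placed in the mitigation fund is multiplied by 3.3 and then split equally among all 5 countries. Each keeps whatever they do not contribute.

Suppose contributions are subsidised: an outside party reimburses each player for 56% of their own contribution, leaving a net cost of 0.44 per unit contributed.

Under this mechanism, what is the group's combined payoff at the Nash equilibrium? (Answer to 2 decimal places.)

366.70 billion dollars

The effective private return per unit is now (3.3/5) / 0.44 = 1.5000 > 1, so every player's dominant strategy flips to full contribution.
At the Nash equilibrium everyone contributes 19. Group total payoff = 5 × (19 × 0.56 + 3.3 × 19) = 366.70.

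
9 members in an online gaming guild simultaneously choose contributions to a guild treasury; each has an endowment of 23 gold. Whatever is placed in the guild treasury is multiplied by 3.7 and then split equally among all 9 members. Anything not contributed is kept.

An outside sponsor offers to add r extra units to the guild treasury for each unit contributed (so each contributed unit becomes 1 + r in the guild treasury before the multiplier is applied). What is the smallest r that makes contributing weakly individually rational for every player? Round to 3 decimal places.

1.432

With matching at rate r, one contributed unit becomes (1 + r) in the guild treasury and returns 3.7 × (1 + r) / 9 to the contributor.
Setting this equal to 1: 1 + r = 9/3.7 = 2.4324.
So the minimum matching rate is r = 2.4324 − 1 = 1.432.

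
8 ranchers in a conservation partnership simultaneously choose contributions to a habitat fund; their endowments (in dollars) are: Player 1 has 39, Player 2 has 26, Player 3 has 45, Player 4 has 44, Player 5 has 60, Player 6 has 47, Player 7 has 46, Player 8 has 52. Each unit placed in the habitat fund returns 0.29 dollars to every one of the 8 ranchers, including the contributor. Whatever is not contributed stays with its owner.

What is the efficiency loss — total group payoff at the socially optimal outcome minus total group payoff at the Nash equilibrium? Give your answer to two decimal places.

473.88 dollars

The private return per contributed unit is 0.29 < 1 for everyone, so the Nash equilibrium is zero contribution and the group total is Σ E_j = 39 + 26 + 45 + 44 + 60 + 47 + 46 + 52 = 359.
Each contributed unit returns 2.320 to the group, so the social optimum is full contribution by everyone: group total = 2.320 × 359 = 832.88.
Efficiency loss = (2.320 − 1) × 359 = 473.88.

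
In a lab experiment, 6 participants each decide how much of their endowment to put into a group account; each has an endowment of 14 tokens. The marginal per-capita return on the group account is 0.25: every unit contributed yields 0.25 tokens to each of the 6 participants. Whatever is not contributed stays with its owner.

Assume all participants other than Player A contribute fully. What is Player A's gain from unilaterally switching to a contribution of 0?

10.50 tokens

Switching from a contribution of 14 to 0 lets Player A keep an extra 14 tokens, but lowers the group account by 14, which costs Player A their own share of that drop: 0.25 × 14 = 3.50.
Net gain = 14 − 3.50 = 10.50. The private return per contributed unit (0.25) is below 1, so free-riding is indeed the best response regardless of what the others do.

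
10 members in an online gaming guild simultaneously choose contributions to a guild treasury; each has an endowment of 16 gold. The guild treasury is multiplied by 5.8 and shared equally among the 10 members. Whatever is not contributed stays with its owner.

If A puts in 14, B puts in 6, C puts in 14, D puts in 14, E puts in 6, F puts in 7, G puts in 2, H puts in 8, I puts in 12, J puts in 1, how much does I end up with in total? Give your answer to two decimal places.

52.72 gold

Total contributed: 14 + 6 + 14 + 14 + 6 + 7 + 2 + 8 + 12 + 1 = 84.
Each receives 5.8 × 84 / 10 = 48.72 from the guild treasury.
I keeps 16 − 12 = 4, so I's payoff is 4 + 48.72 = 52.72.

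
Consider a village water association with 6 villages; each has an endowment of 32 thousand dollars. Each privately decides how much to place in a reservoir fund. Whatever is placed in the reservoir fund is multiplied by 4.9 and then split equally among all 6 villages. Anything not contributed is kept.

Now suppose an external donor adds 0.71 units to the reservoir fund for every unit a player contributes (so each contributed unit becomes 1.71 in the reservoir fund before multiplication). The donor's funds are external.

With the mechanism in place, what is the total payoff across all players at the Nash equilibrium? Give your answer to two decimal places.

With the mechanism, a contributed unit returns 4.9 × 1.71 / 6 = 1.3965 per unit of net cost to the contributor — now above 1 — so contributing fully is weakly dominant for every player.
At the Nash equilibrium everyone contributes 32. Group total payoff = 4.9 × 1.71 × 192 = 1608.77.

1608.77 thousand dollars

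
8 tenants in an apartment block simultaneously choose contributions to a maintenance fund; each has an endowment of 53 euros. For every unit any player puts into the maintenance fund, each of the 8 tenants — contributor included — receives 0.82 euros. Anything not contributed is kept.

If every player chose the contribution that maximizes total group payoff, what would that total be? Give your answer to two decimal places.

2781.44 euros

Each contributed unit returns 6.560 to the group as a whole (0.82 to each of 8 players), which exceeds 1, so the social optimum is full contribution: group total = 6.560 × 424 = 2781.44.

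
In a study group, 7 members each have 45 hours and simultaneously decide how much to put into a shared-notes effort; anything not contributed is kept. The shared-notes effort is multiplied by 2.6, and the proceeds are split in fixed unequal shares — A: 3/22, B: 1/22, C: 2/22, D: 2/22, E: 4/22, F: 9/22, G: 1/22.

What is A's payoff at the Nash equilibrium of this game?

60.95 hours

A player with share s gets back 2.6·s per unit contributed, so full contribution is dominant for anyone with s > 1/2.6 = 0.3846 and zero contribution is dominant for anyone below.
Only F (9/22) clears that bar, contributing 45; the remaining 6 contribute 0. Total contributed: 45.
A keeps 45 and receives 2.6 × 45 × 3/22 = 15.95 from the shared-notes effort, for a payoff of 60.95.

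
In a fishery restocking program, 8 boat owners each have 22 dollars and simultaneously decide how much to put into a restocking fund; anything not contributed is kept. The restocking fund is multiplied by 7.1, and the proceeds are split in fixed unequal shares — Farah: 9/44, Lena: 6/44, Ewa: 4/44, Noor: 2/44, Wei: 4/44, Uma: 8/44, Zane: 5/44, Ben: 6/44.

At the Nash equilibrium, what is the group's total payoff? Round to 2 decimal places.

444.40 dollars

Each unit j contributes comes back to j as 7.1 × (j's share), so j prefers to contribute only if that share exceeds 1/7.1 = 0.1408; otherwise keeping the unit dominates.
Farah and Uma clear that bar, contributing 22 each; the remaining 6 contribute 0. Total contributed: 44.
The restocking fund pays out 7.1 × 44 = 312.40 in total (split across the unequal shares, but the aggregate is all that matters for the group sum).
The 6 free-riders keep 22 each, adding 132. Group total = 132 + 312.40 = 444.40.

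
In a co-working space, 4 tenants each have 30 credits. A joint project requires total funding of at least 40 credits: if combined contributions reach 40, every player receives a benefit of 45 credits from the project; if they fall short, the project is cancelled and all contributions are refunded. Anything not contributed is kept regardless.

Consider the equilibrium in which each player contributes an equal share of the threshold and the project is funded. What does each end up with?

65 credits

Equal share of the threshold: 40/4 = 10.
At this profile no one gains by cutting their contribution: any cut drops the total below 40, the project is cancelled, contributions are refunded, and the deviator ends with 30, which is less than 30 − 10 + 45 = 65. Contributing more than 10 just wastes the excess. So contributing exactly 10 is a best response.
Each player's payoff: 30 − 10 + 45 = 65.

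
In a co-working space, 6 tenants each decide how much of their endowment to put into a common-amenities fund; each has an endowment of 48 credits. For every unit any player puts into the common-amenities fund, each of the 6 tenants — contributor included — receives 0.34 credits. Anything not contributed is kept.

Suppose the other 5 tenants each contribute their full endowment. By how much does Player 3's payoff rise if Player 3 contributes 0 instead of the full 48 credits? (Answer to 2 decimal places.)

Switching from a contribution of 48 to 0 lets Player 3 keep an extra 48 credits, but lowers the common-amenities fund by 48, which costs Player 3 their own share of that drop: 0.34 × 48 = 16.32.
Net gain = 48 − 16.32 = 31.68. The private return per contributed unit (0.34) is below 1, so free-riding is indeed the best response regardless of what the others do.

31.68 credits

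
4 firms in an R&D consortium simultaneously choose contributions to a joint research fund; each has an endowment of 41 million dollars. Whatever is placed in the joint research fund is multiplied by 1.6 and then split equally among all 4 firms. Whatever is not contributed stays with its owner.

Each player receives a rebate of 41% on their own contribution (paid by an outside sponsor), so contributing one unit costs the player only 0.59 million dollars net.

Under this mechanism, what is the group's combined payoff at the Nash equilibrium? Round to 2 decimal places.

164.00 million dollars

Even with the mechanism, each unit contributed returns only (1.6/4) / 0.59 = 0.6780 per unit of net cost, so contributing nothing is still dominant.
At the Nash equilibrium no one contributes; group total payoff = 4 × 41 = 164.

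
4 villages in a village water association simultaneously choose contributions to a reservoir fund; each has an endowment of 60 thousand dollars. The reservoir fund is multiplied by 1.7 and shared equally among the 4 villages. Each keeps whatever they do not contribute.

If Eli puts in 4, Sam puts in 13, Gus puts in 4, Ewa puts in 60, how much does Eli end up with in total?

90.43 thousand dollars

Total contributed: 4 + 13 + 4 + 60 = 81.
Each receives 1.7 × 81 / 4 = 34.43 from the reservoir fund.
Eli keeps 60 − 4 = 56, so Eli's payoff is 56 + 34.43 = 90.43.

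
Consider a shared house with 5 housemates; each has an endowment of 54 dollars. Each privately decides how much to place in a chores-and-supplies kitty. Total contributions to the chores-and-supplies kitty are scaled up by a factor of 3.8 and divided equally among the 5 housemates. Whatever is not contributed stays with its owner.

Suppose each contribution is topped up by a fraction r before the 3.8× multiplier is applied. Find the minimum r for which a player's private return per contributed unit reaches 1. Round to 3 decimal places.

0.316

With matching at rate r, one contributed unit becomes (1 + r) in the chores-and-supplies kitty and returns 3.8 × (1 + r) / 5 to the contributor.
Setting this equal to 1: 1 + r = 5/3.8 = 1.3158.
So the minimum matching rate is r = 1.3158 − 1 = 0.316.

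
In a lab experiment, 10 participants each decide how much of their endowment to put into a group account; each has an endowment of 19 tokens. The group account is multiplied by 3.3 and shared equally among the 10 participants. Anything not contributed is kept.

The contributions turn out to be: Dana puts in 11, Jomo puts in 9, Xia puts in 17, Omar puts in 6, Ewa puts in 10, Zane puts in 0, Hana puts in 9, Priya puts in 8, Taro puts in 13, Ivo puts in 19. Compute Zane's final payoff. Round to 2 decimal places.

52.66 tokens

Total contributed: 11 + 9 + 17 + 6 + 10 + 0 + 9 + 8 + 13 + 19 = 102.
Each receives 3.3 × 102 / 10 = 33.66 from the group account.
Zane keeps 19 − 0 = 19, so Zane's payoff is 19 + 33.66 = 52.66.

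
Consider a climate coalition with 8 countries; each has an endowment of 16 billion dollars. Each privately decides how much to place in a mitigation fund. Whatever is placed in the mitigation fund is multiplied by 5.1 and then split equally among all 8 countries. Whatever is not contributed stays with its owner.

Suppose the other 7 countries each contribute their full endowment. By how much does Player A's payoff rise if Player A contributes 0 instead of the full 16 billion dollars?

Switching from a contribution of 16 to 0 lets Player A keep an extra 16 billion dollars, but lowers the mitigation fund by 16, which costs Player A their own share of that drop: 5.1/8 × 16 = 10.20.
Net gain = 16 − 10.20 = 5.80. The private return per contributed unit (0.6375) is below 1, so free-riding is indeed the best response regardless of what the others do.

5.80 billion dollars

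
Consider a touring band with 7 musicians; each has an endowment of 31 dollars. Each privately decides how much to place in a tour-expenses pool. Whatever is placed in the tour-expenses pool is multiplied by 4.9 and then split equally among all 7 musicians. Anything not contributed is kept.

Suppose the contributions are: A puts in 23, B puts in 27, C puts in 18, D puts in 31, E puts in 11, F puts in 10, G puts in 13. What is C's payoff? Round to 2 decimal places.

Total contributed: 23 + 27 + 18 + 31 + 11 + 10 + 13 = 133.
Each receives 4.9 × 133 / 7 = 93.10 from the tour-expenses pool.
C keeps 31 − 18 = 13, so C's payoff is 13 + 93.10 = 106.10.

106.10 dollars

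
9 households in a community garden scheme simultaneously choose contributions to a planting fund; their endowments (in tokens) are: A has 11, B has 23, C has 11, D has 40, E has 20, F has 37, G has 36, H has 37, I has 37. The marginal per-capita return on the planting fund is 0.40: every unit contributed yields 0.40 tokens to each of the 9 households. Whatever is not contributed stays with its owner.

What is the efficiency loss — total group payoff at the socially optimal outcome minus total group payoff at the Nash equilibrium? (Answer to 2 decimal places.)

The private return per contributed unit is 0.40 < 1 for everyone, so the Nash equilibrium is zero contribution and the group total is Σ E_j = 11 + 23 + 11 + 40 + 20 + 37 + 36 + 37 + 37 = 252.
Each contributed unit returns 3.600 to the group, so the social optimum is full contribution by everyone: group total = 3.600 × 252 = 907.20.
Efficiency loss = (3.600 − 1) × 252 = 655.20.

655.20 tokens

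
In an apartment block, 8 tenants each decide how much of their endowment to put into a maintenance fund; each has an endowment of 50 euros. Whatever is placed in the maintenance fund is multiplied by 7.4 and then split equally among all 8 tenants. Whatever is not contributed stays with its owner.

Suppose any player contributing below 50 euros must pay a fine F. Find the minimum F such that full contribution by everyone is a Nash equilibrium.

3.75 euros

Given the others contribute fully, the best deviation is to contribute 0 (any partial contribution still incurs the fine and gives up units whose private return 0.9250 is below 1).
Deviating from 50 to 0 saves 50 euros but forfeits the deviator's share of the drop in the maintenance fund: 7.4/8 × 50 = 46.25.
So the deviation gain is 50 − 46.25 = 3.75, and the fine must be at least 3.75 euros to wipe it out.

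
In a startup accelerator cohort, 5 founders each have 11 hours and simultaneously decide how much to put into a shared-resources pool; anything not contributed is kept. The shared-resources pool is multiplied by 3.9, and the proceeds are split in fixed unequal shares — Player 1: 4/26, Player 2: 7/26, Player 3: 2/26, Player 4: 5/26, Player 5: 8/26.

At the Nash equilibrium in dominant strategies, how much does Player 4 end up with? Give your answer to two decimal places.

For player j, contributing a unit is worthwhile iff 3.9 × (j's share) ≥ 1, i.e. iff j's share is at least 0.2564.
Player 2 and Player 5 are above the threshold, contributing 11 each; the remaining 3 contribute 0. Total contributed: 22.
Player 4 keeps 11 and receives 3.9 × 22 × 5/26 = 16.50 from the shared-resources pool, for a payoff of 27.50.

27.50 hours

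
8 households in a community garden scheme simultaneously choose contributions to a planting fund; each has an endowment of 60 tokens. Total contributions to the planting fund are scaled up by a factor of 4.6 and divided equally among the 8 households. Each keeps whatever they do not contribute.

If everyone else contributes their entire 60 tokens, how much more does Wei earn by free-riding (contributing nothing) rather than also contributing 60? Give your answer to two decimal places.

25.50 tokens

Switching from a contribution of 60 to 0 lets Wei keep an extra 60 tokens, but lowers the planting fund by 60, which costs Wei their own share of that drop: 4.6/8 × 60 = 34.50.
Net gain = 60 − 34.50 = 25.50. The private return per contributed unit (0.5750) is below 1, so free-riding is indeed the best response regardless of what the others do.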